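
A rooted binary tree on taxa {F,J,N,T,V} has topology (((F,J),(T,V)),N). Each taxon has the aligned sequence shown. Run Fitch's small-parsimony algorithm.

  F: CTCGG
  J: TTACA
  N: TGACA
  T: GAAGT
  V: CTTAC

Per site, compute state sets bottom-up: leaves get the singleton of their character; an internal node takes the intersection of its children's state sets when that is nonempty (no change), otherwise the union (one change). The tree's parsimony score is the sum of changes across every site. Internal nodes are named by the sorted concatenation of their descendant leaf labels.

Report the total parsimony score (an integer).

FJ@0: {C} ∪ {T} = {C,T} (union, +1)
TV@0: {G} ∪ {C} = {C,G} (union, +1)
FJTV@0: {C,T} ∩ {C,G} = {C} (intersection, +0)
FJNTV@0: {C} ∪ {T} = {C,T} (union, +1)
FJ@1: {T} ∩ {T} = {T} (intersection, +0)
TV@1: {A} ∪ {T} = {A,T} (union, +1)
FJTV@1: {T} ∩ {A,T} = {T} (intersection, +0)
FJNTV@1: {T} ∪ {G} = {G,T} (union, +1)
FJ@2: {C} ∪ {A} = {A,C} (union, +1)
TV@2: {A} ∪ {T} = {A,T} (union, +1)
FJTV@2: {A,C} ∩ {A,T} = {A} (intersection, +0)
FJNTV@2: {A} ∩ {A} = {A} (intersection, +0)
FJ@3: {G} ∪ {C} = {C,G} (union, +1)
TV@3: {G} ∪ {A} = {A,G} (union, +1)
FJTV@3: {C,G} ∩ {A,G} = {G} (intersection, +0)
FJNTV@3: {G} ∪ {C} = {C,G} (union, +1)
FJ@4: {G} ∪ {A} = {A,G} (union, +1)
TV@4: {T} ∪ {C} = {C,T} (union, +1)
FJTV@4: {A,G} ∪ {C,T} = {A,C,G,T} (union, +1)
FJNTV@4: {A,C,G,T} ∩ {A} = {A} (intersection, +0)
per-site changes: [3, 2, 2, 3, 3]; total = 13

13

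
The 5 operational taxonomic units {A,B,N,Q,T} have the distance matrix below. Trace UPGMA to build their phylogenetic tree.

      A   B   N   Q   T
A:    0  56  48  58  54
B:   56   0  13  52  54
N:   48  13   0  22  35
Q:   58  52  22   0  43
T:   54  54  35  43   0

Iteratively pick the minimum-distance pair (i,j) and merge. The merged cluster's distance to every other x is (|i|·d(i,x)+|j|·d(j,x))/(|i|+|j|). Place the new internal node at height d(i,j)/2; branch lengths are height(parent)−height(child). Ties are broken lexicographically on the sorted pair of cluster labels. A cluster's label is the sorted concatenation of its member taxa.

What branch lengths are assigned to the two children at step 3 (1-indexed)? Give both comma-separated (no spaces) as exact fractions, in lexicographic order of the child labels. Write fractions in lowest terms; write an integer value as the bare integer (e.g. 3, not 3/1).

7/2,22

iteration 1: select B,N (d=13); attach at lengths (13/2, 13/2); label the merged cluster BN
  updated: d(A,BN)=52, d(BN,Q)=37, d(BN,T)=89/2
iteration 2: select BN,Q (d=37); attach at lengths (12, 37/2); label the merged cluster BNQ
  updated: d(A,BNQ)=54, d(BNQ,T)=44
iteration 3: select BNQ,T (d=44); attach at lengths (7/2, 22); label the merged cluster BNQT
  updated: d(A,BNQT)=54
iteration 4: select A,BNQT (d=54); attach at lengths (27, 5); label the merged cluster ABNQT
final tree: (A:27,(((B:13/2,N:13/2):12,Q:37/2):7/2,T:22):5)
total length: 101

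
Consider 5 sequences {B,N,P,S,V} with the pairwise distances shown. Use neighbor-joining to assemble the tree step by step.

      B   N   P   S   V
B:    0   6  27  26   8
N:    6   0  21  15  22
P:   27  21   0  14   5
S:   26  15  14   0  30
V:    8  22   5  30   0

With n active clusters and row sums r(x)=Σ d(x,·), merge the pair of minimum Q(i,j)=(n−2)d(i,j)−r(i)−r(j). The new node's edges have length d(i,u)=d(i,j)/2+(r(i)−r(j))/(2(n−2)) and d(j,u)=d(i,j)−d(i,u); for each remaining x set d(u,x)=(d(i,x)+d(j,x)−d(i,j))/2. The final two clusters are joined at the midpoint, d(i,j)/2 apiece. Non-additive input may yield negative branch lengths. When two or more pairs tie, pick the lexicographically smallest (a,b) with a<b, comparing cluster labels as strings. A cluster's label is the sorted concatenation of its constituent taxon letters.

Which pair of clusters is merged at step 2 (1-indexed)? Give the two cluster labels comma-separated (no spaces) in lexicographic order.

B,N

iteration 1: select P,V (d=5, Q=-117); attach at lengths (17/6, 13/6); label the merged cluster PV
  updated: d(B,PV)=15, d(N,PV)=19, d(PV,S)=39/2
iteration 2: select B,N (d=6, Q=-75); attach at lengths (19/4, 5/4); label the merged cluster BN
  updated: d(BN,PV)=14, d(BN,S)=35/2
iteration 3: select BN,PV (d=14, Q=-51); attach at lengths (6, 8); label the merged cluster BNPV
  updated: d(BNPV,S)=23/2
iteration 4: select BNPV,S (d=23/2); attach at lengths (23/4, 23/4); label the merged cluster BNPSV
final tree: (((B:19/4,N:5/4):6,(P:17/6,V:13/6):8):23/4,S:23/4)
total length: 73/2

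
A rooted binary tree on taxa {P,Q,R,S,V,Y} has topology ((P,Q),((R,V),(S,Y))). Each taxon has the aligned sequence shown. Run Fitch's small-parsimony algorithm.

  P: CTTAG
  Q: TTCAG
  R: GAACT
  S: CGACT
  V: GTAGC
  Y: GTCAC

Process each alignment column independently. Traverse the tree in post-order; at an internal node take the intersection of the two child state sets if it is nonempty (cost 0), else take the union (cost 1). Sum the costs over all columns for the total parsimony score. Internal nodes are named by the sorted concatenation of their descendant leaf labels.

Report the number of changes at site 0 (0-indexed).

PQ@0: {C} ∪ {T} = {C,T} (union, +1)
RV@0: {G} ∩ {G} = {G} (intersection, +0)
SY@0: {C} ∪ {G} = {C,G} (union, +1)
RSVY@0: {G} ∩ {C,G} = {G} (intersection, +0)
PQRSVY@0: {C,T} ∪ {G} = {C,G,T} (union, +1)
PQ@1: {T} ∩ {T} = {T} (intersection, +0)
RV@1: {A} ∪ {T} = {A,T} (union, +1)
SY@1: {G} ∪ {T} = {G,T} (union, +1)
RSVY@1: {A,T} ∩ {G,T} = {T} (intersection, +0)
PQRSVY@1: {T} ∩ {T} = {T} (intersection, +0)
PQ@2: {T} ∪ {C} = {C,T} (union, +1)
RV@2: {A} ∩ {A} = {A} (intersection, +0)
SY@2: {A} ∪ {C} = {A,C} (union, +1)
RSVY@2: {A} ∩ {A,C} = {A} (intersection, +0)
PQRSVY@2: {C,T} ∪ {A} = {A,C,T} (union, +1)
PQ@3: {A} ∩ {A} = {A} (intersection, +0)
RV@3: {C} ∪ {G} = {C,G} (union, +1)
SY@3: {C} ∪ {A} = {A,C} (union, +1)
RSVY@3: {C,G} ∩ {A,C} = {C} (intersection, +0)
PQRSVY@3: {A} ∪ {C} = {A,C} (union, +1)
PQ@4: {G} ∩ {G} = {G} (intersection, +0)
RV@4: {T} ∪ {C} = {C,T} (union, +1)
SY@4: {T} ∪ {C} = {C,T} (union, +1)
RSVY@4: {C,T} ∩ {C,T} = {C,T} (intersection, +0)
PQRSVY@4: {G} ∪ {C,T} = {C,G,T} (union, +1)
per-site changes: [3, 2, 3, 3, 3]; total = 14

3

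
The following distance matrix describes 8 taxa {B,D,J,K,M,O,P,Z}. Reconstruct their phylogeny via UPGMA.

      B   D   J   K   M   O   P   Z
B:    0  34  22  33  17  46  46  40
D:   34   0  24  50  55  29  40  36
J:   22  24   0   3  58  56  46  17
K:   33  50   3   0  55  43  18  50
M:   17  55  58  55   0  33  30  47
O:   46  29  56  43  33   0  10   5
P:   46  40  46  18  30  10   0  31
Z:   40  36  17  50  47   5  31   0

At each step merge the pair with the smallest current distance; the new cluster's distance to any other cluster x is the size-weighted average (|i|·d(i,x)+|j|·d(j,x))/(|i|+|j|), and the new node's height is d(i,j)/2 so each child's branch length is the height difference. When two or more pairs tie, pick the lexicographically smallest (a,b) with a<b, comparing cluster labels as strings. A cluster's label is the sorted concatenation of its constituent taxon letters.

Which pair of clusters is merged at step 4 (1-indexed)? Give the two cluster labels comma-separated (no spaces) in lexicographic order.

step 1: merge (J,K) at d=3; branch lengths J→3/2, K→3/2; new cluster JK
  updated: d(B,JK)=55/2, d(D,JK)=37, d(JK,M)=113/2, d(JK,O)=99/2, d(JK,P)=32, d(JK,Z)=67/2
step 2: merge (O,Z) at d=5; branch lengths O→5/2, Z→5/2; new cluster OZ
  updated: d(B,OZ)=43, d(D,OZ)=65/2, d(JK,OZ)=83/2, d(M,OZ)=40, d(OZ,P)=41/2
step 3: merge (B,M) at d=17; branch lengths B→17/2, M→17/2; new cluster BM
  updated: d(BM,D)=89/2, d(BM,JK)=42, d(BM,OZ)=83/2, d(BM,P)=38
step 4: merge (OZ,P) at d=41/2; branch lengths OZ→31/4, P→41/4; new cluster OPZ
  updated: d(BM,OPZ)=121/3, d(D,OPZ)=35, d(JK,OPZ)=115/3
step 5: merge (D,OPZ) at d=35; branch lengths D→35/2, OPZ→29/4; new cluster DOPZ
  updated: d(BM,DOPZ)=331/8, d(DOPZ,JK)=38
step 6: merge (DOPZ,JK) at d=38; branch lengths DOPZ→3/2, JK→35/2; new cluster DJKOPZ
  updated: d(BM,DJKOPZ)=499/12
step 7: merge (BM,DJKOPZ) at d=499/12; branch lengths BM→295/24, DJKOPZ→43/24; new cluster BDJKMOPZ
final tree: ((B:17/2,M:17/2):295/24,((D:35/2,((O:5/2,Z:5/2):31/4,P:41/4):29/4):3/2,(J:3/2,K:3/2):35/2):43/24)
total length: 605/6

OZ,P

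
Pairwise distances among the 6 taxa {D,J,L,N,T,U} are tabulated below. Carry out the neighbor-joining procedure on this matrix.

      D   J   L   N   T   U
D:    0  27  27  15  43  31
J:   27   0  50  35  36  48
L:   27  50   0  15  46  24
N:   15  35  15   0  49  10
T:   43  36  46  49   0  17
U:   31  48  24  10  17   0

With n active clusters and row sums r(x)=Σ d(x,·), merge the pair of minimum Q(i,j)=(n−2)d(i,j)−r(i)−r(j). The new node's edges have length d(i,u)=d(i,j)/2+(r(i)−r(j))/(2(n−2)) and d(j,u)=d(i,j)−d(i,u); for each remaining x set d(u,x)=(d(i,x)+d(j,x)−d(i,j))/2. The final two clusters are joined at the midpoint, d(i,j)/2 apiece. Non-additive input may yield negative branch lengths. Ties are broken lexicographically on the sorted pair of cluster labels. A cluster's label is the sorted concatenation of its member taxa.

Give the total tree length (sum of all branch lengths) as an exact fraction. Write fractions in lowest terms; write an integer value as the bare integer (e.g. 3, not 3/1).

325/4

1. join T+U (d=17, Q=-253) ⇒ TU; edges |T|=129/8, |U|=7/8
  updated: d(D,TU)=57/2, d(J,TU)=67/2, d(L,TU)=53/2, d(N,TU)=21
2. join D+J (d=27, Q=-162) ⇒ DJ; edges |D|=11/2, |J|=43/2
  updated: d(DJ,L)=25, d(DJ,N)=23/2, d(DJ,TU)=35/2
3. join DJ+TU (d=35/2, Q=-84) ⇒ DJTU; edges |DJ|=6, |TU|=23/2
  updated: d(DJTU,L)=17, d(DJTU,N)=15/2
4. join DJTU+L (d=17, Q=-79/2) ⇒ DJLTU; edges |DJTU|=19/4, |L|=49/4
  updated: d(DJLTU,N)=11/4
5. join DJLTU+N (d=11/4) ⇒ DJLNTU; edges |DJLTU|=11/8, |N|=11/8
final tree: ((((D:11/2,J:43/2):6,(T:129/8,U:7/8):23/2):19/4,L:49/4):11/8,N:11/8)
total length: 325/4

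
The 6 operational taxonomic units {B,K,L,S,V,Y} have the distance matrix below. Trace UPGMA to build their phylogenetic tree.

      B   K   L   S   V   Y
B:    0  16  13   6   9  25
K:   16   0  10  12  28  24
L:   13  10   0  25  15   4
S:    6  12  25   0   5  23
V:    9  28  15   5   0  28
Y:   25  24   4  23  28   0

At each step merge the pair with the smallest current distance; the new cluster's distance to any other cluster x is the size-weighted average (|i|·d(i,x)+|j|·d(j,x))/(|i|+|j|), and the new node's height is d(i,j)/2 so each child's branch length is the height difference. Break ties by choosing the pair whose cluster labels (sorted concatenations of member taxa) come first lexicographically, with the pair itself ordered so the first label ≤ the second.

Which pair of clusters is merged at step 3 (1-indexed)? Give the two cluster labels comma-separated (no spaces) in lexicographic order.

1. join L+Y (d=4) ⇒ LY; edges |L|=2, |Y|=2
  updated: d(B,LY)=19, d(K,LY)=17, d(LY,S)=24, d(LY,V)=43/2
2. join S+V (d=5) ⇒ SV; edges |S|=5/2, |V|=5/2
  updated: d(B,SV)=15/2, d(K,SV)=20, d(LY,SV)=91/4
3. join B+SV (d=15/2) ⇒ BSV; edges |B|=15/4, |SV|=5/4
  updated: d(BSV,K)=56/3, d(BSV,LY)=43/2
4. join K+LY (d=17) ⇒ KLY; edges |K|=17/2, |LY|=13/2
  updated: d(BSV,KLY)=185/9
5. join BSV+KLY (d=185/9) ⇒ BKLSVY; edges |BSV|=235/36, |KLY|=16/9
final tree: ((B:15/4,(S:5/2,V:5/2):5/4):235/36,(K:17/2,(L:2,Y:2):13/2):16/9)
total length: 1343/36

B,SV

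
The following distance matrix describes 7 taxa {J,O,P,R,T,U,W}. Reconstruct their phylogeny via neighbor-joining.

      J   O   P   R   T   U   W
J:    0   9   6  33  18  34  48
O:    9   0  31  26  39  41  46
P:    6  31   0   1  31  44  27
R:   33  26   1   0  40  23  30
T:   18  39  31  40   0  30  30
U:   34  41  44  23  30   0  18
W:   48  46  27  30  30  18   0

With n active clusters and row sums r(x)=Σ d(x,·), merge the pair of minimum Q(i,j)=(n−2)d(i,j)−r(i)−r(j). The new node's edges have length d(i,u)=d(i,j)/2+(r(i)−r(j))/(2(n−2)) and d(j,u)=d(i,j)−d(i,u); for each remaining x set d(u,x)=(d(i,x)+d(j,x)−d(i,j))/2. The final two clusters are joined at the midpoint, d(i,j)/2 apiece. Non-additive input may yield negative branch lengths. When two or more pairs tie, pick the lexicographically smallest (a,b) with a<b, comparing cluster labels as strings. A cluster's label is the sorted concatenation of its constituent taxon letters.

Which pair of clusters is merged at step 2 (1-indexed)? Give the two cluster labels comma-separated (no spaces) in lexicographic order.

P,R

1. join U+W (d=18, Q=-299) ⇒ UW; edges |U|=81/10, |W|=99/10
  updated: d(J,UW)=32, d(O,UW)=69/2, d(P,UW)=53/2, d(R,UW)=35/2, d(T,UW)=21
2. join P+R (d=1, Q=-209) ⇒ PR; edges |P|=-9/4, |R|=13/4
  updated: d(J,PR)=19, d(O,PR)=28, d(PR,T)=35, d(PR,UW)=43/2
3. join J+O (d=9, Q=-323/2) ⇒ JO; edges |J|=-11/12, |O|=119/12
  updated: d(JO,PR)=19, d(JO,T)=24, d(JO,UW)=115/4
4. join JO+PR (d=19, Q=-437/4) ⇒ JOPR; edges |JO|=137/16, |PR|=167/16
  updated: d(JOPR,T)=20, d(JOPR,UW)=125/8
5. join JOPR+T (d=20, Q=-453/8) ⇒ JOPRT; edges |JOPR|=117/16, |T|=203/16
  updated: d(JOPRT,UW)=133/16
6. join JOPRT+UW (d=133/16) ⇒ JOPRTUW; edges |JOPRT|=133/32, |UW|=133/32
final tree: ((((J:-11/12,O:119/12):137/16,(P:-9/4,R:13/4):167/16):117/16,T:203/16):133/32,(U:81/10,W:99/10):133/32)
total length: 1205/16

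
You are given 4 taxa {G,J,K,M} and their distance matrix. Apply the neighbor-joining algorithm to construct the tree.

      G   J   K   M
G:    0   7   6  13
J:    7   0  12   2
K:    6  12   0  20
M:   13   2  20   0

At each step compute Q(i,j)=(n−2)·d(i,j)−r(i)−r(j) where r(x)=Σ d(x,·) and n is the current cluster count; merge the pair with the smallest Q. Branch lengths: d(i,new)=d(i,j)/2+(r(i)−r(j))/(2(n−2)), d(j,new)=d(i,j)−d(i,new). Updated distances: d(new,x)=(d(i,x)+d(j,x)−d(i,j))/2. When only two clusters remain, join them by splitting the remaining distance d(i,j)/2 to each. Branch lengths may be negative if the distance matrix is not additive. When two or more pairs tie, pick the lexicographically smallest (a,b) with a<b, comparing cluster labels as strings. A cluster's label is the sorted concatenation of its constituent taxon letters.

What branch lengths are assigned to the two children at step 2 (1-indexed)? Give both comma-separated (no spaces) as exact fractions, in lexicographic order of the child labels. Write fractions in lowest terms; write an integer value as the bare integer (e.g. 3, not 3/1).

step 1: merge (G,K) at d=6, Q=-52; branch lengths G→0, K→6; new cluster GK
  updated: d(GK,J)=13/2, d(GK,M)=27/2
step 2: merge (GK,J) at d=13/2, Q=-22; branch lengths GK→9, J→-5/2; new cluster GJK
  updated: d(GJK,M)=9/2
step 3: merge (GJK,M) at d=9/2; branch lengths GJK→9/4, M→9/4; new cluster GJKM
final tree: (((G:0,K:6):9,J:-5/2):9/4,M:9/4)
total length: 17

9,-5/2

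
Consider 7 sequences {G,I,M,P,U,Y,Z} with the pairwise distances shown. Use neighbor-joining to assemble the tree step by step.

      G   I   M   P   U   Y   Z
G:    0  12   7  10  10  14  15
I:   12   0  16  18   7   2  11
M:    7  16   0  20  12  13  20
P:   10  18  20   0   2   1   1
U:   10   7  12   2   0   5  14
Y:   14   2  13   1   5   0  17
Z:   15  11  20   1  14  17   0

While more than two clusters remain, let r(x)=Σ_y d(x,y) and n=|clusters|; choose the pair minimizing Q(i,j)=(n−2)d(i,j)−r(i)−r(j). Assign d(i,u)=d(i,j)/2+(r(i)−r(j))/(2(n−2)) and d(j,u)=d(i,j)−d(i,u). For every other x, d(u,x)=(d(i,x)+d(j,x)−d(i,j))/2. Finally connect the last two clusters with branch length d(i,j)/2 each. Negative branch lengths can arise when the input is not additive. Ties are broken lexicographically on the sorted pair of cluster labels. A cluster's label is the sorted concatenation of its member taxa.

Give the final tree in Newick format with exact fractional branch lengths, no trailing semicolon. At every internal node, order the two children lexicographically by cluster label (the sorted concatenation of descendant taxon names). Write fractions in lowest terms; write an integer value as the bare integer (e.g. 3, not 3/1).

((((G:31/16,M:81/16):23/4,(I:7/3,Y:-1/3):7/2):3/8,(P:-21/10,Z:31/10):25/4):5/8,U:5/8)

step 1: merge (P,Z) at d=1, Q=-125; branch lengths P→-21/10, Z→31/10; new cluster PZ
  updated: d(G,PZ)=12, d(I,PZ)=14, d(M,PZ)=39/2, d(PZ,U)=15/2, d(PZ,Y)=17/2
step 2: merge (G,M) at d=7, Q=-189/2; branch lengths G→31/16, M→81/16; new cluster GM
  updated: d(GM,I)=21/2, d(GM,PZ)=49/4, d(GM,U)=15/2, d(GM,Y)=10
step 3: merge (I,Y) at d=2, Q=-53; branch lengths I→7/3, Y→-1/3; new cluster IY
  updated: d(GM,IY)=37/4, d(IY,PZ)=41/4, d(IY,U)=5
step 4: merge (GM,IY) at d=37/4, Q=-35; branch lengths GM→23/4, IY→7/2; new cluster GIMY
  updated: d(GIMY,PZ)=53/8, d(GIMY,U)=13/8
step 5: merge (GIMY,PZ) at d=53/8, Q=-63/4; branch lengths GIMY→3/8, PZ→25/4; new cluster GIMPYZ
  updated: d(GIMPYZ,U)=5/4
step 6: merge (GIMPYZ,U) at d=5/4; branch lengths GIMPYZ→5/8, U→5/8; new cluster GIMPUYZ
final tree: ((((G:31/16,M:81/16):23/4,(I:7/3,Y:-1/3):7/2):3/8,(P:-21/10,Z:31/10):25/4):5/8,U:5/8)
total length: 217/8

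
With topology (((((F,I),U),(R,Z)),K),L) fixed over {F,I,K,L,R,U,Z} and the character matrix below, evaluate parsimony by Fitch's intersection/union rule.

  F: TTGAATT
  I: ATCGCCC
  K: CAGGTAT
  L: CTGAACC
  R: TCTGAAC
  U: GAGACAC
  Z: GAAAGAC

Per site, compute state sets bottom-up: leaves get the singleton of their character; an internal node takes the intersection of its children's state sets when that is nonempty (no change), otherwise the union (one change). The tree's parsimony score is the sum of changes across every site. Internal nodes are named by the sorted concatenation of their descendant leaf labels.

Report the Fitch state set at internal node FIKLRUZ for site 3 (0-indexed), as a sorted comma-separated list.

site 0, node FI: F={T} ∪ I={A} → {A,T} (+1)
site 0, node FIU: FI={A,T} ∪ U={G} → {A,G,T} (+1)
site 0, node RZ: R={T} ∪ Z={G} → {G,T} (+1)
site 0, node FIRUZ: FIU={A,G,T} ∩ RZ={G,T} → {G,T} (+0)
site 0, node FIKRUZ: FIRUZ={G,T} ∪ K={C} → {C,G,T} (+1)
site 0, node FIKLRUZ: FIKRUZ={C,G,T} ∩ L={C} → {C} (+0)
site 1, node FI: F={T} ∩ I={T} → {T} (+0)
site 1, node FIU: FI={T} ∪ U={A} → {A,T} (+1)
site 1, node RZ: R={C} ∪ Z={A} → {A,C} (+1)
site 1, node FIRUZ: FIU={A,T} ∩ RZ={A,C} → {A} (+0)
site 1, node FIKRUZ: FIRUZ={A} ∩ K={A} → {A} (+0)
site 1, node FIKLRUZ: FIKRUZ={A} ∪ L={T} → {A,T} (+1)
site 2, node FI: F={G} ∪ I={C} → {C,G} (+1)
site 2, node FIU: FI={C,G} ∩ U={G} → {G} (+0)
site 2, node RZ: R={T} ∪ Z={A} → {A,T} (+1)
site 2, node FIRUZ: FIU={G} ∪ RZ={A,T} → {A,G,T} (+1)
site 2, node FIKRUZ: FIRUZ={A,G,T} ∩ K={G} → {G} (+0)
site 2, node FIKLRUZ: FIKRUZ={G} ∩ L={G} → {G} (+0)
site 3, node FI: F={A} ∪ I={G} → {A,G} (+1)
site 3, node FIU: FI={A,G} ∩ U={A} → {A} (+0)
site 3, node RZ: R={G} ∪ Z={A} → {A,G} (+1)
site 3, node FIRUZ: FIU={A} ∩ RZ={A,G} → {A} (+0)
site 3, node FIKRUZ: FIRUZ={A} ∪ K={G} → {A,G} (+1)
site 3, node FIKLRUZ: FIKRUZ={A,G} ∩ L={A} → {A} (+0)
site 4, node FI: F={A} ∪ I={C} → {A,C} (+1)
site 4, node FIU: FI={A,C} ∩ U={C} → {C} (+0)
site 4, node RZ: R={A} ∪ Z={G} → {A,G} (+1)
site 4, node FIRUZ: FIU={C} ∪ RZ={A,G} → {A,C,G} (+1)
site 4, node FIKRUZ: FIRUZ={A,C,G} ∪ K={T} → {A,C,G,T} (+1)
site 4, node FIKLRUZ: FIKRUZ={A,C,G,T} ∩ L={A} → {A} (+0)
site 5, node FI: F={T} ∪ I={C} → {C,T} (+1)
site 5, node FIU: FI={C,T} ∪ U={A} → {A,C,T} (+1)
site 5, node RZ: R={A} ∩ Z={A} → {A} (+0)
site 5, node FIRUZ: FIU={A,C,T} ∩ RZ={A} → {A} (+0)
site 5, node FIKRUZ: FIRUZ={A} ∩ K={A} → {A} (+0)
site 5, node FIKLRUZ: FIKRUZ={A} ∪ L={C} → {A,C} (+1)
site 6, node FI: F={T} ∪ I={C} → {C,T} (+1)
site 6, node FIU: FI={C,T} ∩ U={C} → {C} (+0)
site 6, node RZ: R={C} ∩ Z={C} → {C} (+0)
site 6, node FIRUZ: FIU={C} ∩ RZ={C} → {C} (+0)
site 6, node FIKRUZ: FIRUZ={C} ∪ K={T} → {C,T} (+1)
site 6, node FIKLRUZ: FIKRUZ={C,T} ∩ L={C} → {C} (+0)
per-site changes: [4, 3, 3, 3, 4, 3, 2]; total = 22

A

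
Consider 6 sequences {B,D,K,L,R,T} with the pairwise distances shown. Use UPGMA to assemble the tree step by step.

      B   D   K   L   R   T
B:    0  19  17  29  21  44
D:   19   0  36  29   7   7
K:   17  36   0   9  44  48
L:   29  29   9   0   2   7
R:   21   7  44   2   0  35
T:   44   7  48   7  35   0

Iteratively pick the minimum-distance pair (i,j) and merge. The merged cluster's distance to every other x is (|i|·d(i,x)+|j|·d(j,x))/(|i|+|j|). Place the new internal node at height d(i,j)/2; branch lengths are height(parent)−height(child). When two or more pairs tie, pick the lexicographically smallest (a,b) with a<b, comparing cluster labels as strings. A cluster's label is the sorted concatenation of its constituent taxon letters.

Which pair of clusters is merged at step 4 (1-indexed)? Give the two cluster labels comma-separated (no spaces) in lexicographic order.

DT,LR

step 1: merge (L,R) at d=2; branch lengths L→1, R→1; new cluster LR
  updated: d(B,LR)=25, d(D,LR)=18, d(K,LR)=53/2, d(LR,T)=21
step 2: merge (D,T) at d=7; branch lengths D→7/2, T→7/2; new cluster DT
  updated: d(B,DT)=63/2, d(DT,K)=42, d(DT,LR)=39/2
step 3: merge (B,K) at d=17; branch lengths B→17/2, K→17/2; new cluster BK
  updated: d(BK,DT)=147/4, d(BK,LR)=103/4
step 4: merge (DT,LR) at d=39/2; branch lengths DT→25/4, LR→35/4; new cluster DLRT
  updated: d(BK,DLRT)=125/4
step 5: merge (BK,DLRT) at d=125/4; branch lengths BK→57/8, DLRT→47/8; new cluster BDKLRT
final tree: ((B:17/2,K:17/2):57/8,((D:7/2,T:7/2):25/4,(L:1,R:1):35/4):47/8)
total length: 54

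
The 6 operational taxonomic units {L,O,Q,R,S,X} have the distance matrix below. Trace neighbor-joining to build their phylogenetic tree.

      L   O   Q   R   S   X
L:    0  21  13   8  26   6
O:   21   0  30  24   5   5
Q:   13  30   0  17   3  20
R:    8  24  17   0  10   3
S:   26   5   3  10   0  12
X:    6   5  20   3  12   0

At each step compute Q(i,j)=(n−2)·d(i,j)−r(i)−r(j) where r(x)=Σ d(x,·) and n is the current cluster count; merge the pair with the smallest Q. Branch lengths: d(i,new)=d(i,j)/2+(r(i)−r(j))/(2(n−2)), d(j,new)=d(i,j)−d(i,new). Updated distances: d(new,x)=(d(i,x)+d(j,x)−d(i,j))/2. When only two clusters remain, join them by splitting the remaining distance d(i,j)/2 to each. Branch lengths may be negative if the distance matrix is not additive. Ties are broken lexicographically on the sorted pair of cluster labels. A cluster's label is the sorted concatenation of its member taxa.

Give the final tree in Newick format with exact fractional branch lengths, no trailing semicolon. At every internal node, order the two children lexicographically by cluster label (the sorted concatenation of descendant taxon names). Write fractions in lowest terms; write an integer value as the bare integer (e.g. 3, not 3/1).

(((L:11/2,R:5/2):21/8,(O:35/4,X:-15/4):35/8):67/16,(Q:39/8,S:-15/8):67/16)

iteration 1: select Q,S (d=3, Q=-127); attach at lengths (39/8, -15/8); label the merged cluster QS
  updated: d(L,QS)=18, d(O,QS)=16, d(QS,R)=12, d(QS,X)=29/2
iteration 2: select O,X (d=5, Q=-159/2); attach at lengths (35/4, -15/4); label the merged cluster OX
  updated: d(L,OX)=11, d(OX,QS)=51/4, d(OX,R)=11
iteration 3: select L,R (d=8, Q=-52); attach at lengths (11/2, 5/2); label the merged cluster LR
  updated: d(LR,OX)=7, d(LR,QS)=11
iteration 4: select LR,OX (d=7, Q=-123/4); attach at lengths (21/8, 35/8); label the merged cluster LORX
  updated: d(LORX,QS)=67/8
iteration 5: select LORX,QS (d=67/8); attach at lengths (67/16, 67/16); label the merged cluster LOQRSX
final tree: (((L:11/2,R:5/2):21/8,(O:35/4,X:-15/4):35/8):67/16,(Q:39/8,S:-15/8):67/16)
total length: 251/8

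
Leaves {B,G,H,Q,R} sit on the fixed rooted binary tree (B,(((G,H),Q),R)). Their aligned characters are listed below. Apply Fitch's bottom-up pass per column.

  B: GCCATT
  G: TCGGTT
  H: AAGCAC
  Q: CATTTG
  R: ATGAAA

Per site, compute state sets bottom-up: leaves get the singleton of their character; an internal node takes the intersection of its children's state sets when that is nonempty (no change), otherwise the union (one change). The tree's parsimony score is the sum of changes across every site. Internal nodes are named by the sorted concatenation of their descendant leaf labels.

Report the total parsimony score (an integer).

GH@0: {T} ∪ {A} = {A,T} (union, +1)
GHQ@0: {A,T} ∪ {C} = {A,C,T} (union, +1)
GHQR@0: {A,C,T} ∩ {A} = {A} (intersection, +0)
BGHQR@0: {G} ∪ {A} = {A,G} (union, +1)
GH@1: {C} ∪ {A} = {A,C} (union, +1)
GHQ@1: {A,C} ∩ {A} = {A} (intersection, +0)
GHQR@1: {A} ∪ {T} = {A,T} (union, +1)
BGHQR@1: {C} ∪ {A,T} = {A,C,T} (union, +1)
GH@2: {G} ∩ {G} = {G} (intersection, +0)
GHQ@2: {G} ∪ {T} = {G,T} (union, +1)
GHQR@2: {G,T} ∩ {G} = {G} (intersection, +0)
BGHQR@2: {C} ∪ {G} = {C,G} (union, +1)
GH@3: {G} ∪ {C} = {C,G} (union, +1)
GHQ@3: {C,G} ∪ {T} = {C,G,T} (union, +1)
GHQR@3: {C,G,T} ∪ {A} = {A,C,G,T} (union, +1)
BGHQR@3: {A} ∩ {A,C,G,T} = {A} (intersection, +0)
GH@4: {T} ∪ {A} = {A,T} (union, +1)
GHQ@4: {A,T} ∩ {T} = {T} (intersection, +0)
GHQR@4: {T} ∪ {A} = {A,T} (union, +1)
BGHQR@4: {T} ∩ {A,T} = {T} (intersection, +0)
GH@5: {T} ∪ {C} = {C,T} (union, +1)
GHQ@5: {C,T} ∪ {G} = {C,G,T} (union, +1)
GHQR@5: {C,G,T} ∪ {A} = {A,C,G,T} (union, +1)
BGHQR@5: {T} ∩ {A,C,G,T} = {T} (intersection, +0)
per-site changes: [3, 3, 2, 3, 2, 3]; total = 16

16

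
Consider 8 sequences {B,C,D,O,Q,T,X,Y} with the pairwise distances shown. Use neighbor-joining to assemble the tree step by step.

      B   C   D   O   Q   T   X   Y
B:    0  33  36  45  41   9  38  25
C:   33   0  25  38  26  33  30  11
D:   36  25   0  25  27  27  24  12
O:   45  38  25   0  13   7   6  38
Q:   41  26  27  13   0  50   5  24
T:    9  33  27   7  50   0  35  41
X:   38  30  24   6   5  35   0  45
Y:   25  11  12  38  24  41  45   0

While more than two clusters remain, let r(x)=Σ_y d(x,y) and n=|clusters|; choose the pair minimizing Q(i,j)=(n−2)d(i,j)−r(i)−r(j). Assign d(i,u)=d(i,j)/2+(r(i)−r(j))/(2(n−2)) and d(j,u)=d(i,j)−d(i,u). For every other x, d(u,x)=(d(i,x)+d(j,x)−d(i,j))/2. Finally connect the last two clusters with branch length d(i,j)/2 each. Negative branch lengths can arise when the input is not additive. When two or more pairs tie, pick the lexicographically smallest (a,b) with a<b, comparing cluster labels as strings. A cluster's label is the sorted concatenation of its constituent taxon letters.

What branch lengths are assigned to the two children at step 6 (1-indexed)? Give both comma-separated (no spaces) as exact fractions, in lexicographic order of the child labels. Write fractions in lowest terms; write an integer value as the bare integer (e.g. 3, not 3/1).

step 1: merge (B,T) at d=9, Q=-375; branch lengths B→79/12, T→29/12; new cluster BT
  updated: d(BT,C)=57/2, d(BT,D)=27, d(BT,O)=43/2, d(BT,Q)=41, d(BT,X)=32, d(BT,Y)=57/2
step 2: merge (C,Y) at d=11, Q=-262; branch lengths C→11/2, Y→11/2; new cluster CY
  updated: d(BT,CY)=23, d(CY,D)=13, d(CY,O)=65/2, d(CY,Q)=39/2, d(CY,X)=32
step 3: merge (Q,X) at d=5, Q=-369/2; branch lengths Q→53/16, X→27/16; new cluster QX
  updated: d(BT,QX)=34, d(CY,QX)=93/4, d(D,QX)=23, d(O,QX)=7
step 4: merge (O,QX) at d=7, Q=-609/4; branch lengths O→79/24, QX→89/24; new cluster OQX
  updated: d(BT,OQX)=97/4, d(CY,OQX)=195/8, d(D,OQX)=41/2
step 5: merge (BT,OQX) at d=97/4, Q=-759/8; branch lengths BT→429/32, OQX→347/32; new cluster BOQTX
  updated: d(BOQTX,CY)=185/16, d(BOQTX,D)=93/8
step 6: merge (BOQTX,CY) at d=185/16, Q=-579/16; branch lengths BOQTX→163/32, CY→207/32; new cluster BCOQTXY
  updated: d(BCOQTXY,D)=209/32
step 7: merge (BCOQTXY,D) at d=209/32; branch lengths BCOQTXY→209/64, D→209/64; new cluster BCDOQTXY
final tree: ((((B:79/12,T:29/12):429/32,(O:79/24,(Q:53/16,X:27/16):89/24):347/32):163/32,(C:11/2,Y:11/2):207/32):209/64,D:209/64)
total length: 2379/32

163/32,207/32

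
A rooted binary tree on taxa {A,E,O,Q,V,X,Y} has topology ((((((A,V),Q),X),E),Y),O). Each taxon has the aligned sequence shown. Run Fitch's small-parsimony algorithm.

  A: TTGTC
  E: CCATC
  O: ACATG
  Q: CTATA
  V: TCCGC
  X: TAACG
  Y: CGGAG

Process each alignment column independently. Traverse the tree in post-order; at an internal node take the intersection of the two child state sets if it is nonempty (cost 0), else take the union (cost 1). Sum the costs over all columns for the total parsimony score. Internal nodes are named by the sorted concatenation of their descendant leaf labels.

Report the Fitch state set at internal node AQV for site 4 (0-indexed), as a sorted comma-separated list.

A,C

site 0, node AV: A={T} ∩ V={T} → {T} (+0)
site 0, node AQV: AV={T} ∪ Q={C} → {C,T} (+1)
site 0, node AQVX: AQV={C,T} ∩ X={T} → {T} (+0)
site 0, node AEQVX: AQVX={T} ∪ E={C} → {C,T} (+1)
site 0, node AEQVXY: AEQVX={C,T} ∩ Y={C} → {C} (+0)
site 0, node AEOQVXY: AEQVXY={C} ∪ O={A} → {A,C} (+1)
site 1, node AV: A={T} ∪ V={C} → {C,T} (+1)
site 1, node AQV: AV={C,T} ∩ Q={T} → {T} (+0)
site 1, node AQVX: AQV={T} ∪ X={A} → {A,T} (+1)
site 1, node AEQVX: AQVX={A,T} ∪ E={C} → {A,C,T} (+1)
site 1, node AEQVXY: AEQVX={A,C,T} ∪ Y={G} → {A,C,G,T} (+1)
site 1, node AEOQVXY: AEQVXY={A,C,G,T} ∩ O={C} → {C} (+0)
site 2, node AV: A={G} ∪ V={C} → {C,G} (+1)
site 2, node AQV: AV={C,G} ∪ Q={A} → {A,C,G} (+1)
site 2, node AQVX: AQV={A,C,G} ∩ X={A} → {A} (+0)
site 2, node AEQVX: AQVX={A} ∩ E={A} → {A} (+0)
site 2, node AEQVXY: AEQVX={A} ∪ Y={G} → {A,G} (+1)
site 2, node AEOQVXY: AEQVXY={A,G} ∩ O={A} → {A} (+0)
site 3, node AV: A={T} ∪ V={G} → {G,T} (+1)
site 3, node AQV: AV={G,T} ∩ Q={T} → {T} (+0)
site 3, node AQVX: AQV={T} ∪ X={C} → {C,T} (+1)
site 3, node AEQVX: AQVX={C,T} ∩ E={T} → {T} (+0)
site 3, node AEQVXY: AEQVX={T} ∪ Y={A} → {A,T} (+1)
site 3, node AEOQVXY: AEQVXY={A,T} ∩ O={T} → {T} (+0)
site 4, node AV: A={C} ∩ V={C} → {C} (+0)
site 4, node AQV: AV={C} ∪ Q={A} → {A,C} (+1)
site 4, node AQVX: AQV={A,C} ∪ X={G} → {A,C,G} (+1)
site 4, node AEQVX: AQVX={A,C,G} ∩ E={C} → {C} (+0)
site 4, node AEQVXY: AEQVX={C} ∪ Y={G} → {C,G} (+1)
site 4, node AEOQVXY: AEQVXY={C,G} ∩ O={G} → {G} (+0)
per-site changes: [3, 4, 3, 3, 3]; total = 16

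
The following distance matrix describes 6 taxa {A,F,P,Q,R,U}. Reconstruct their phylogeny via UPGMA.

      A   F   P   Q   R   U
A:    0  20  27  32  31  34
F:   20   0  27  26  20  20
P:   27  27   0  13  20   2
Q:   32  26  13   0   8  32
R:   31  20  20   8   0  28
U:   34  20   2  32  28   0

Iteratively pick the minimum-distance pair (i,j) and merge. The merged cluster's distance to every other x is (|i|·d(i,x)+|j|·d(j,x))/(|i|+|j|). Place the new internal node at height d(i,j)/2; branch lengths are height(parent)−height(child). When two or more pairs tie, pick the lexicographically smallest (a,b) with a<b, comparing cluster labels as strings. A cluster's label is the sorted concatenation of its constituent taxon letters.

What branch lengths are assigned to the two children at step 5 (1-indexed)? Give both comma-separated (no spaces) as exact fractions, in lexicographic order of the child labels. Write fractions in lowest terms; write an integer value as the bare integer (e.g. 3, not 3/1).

57/16,31/16

iteration 1: select P,U (d=2); attach at lengths (1, 1); label the merged cluster PU
  updated: d(A,PU)=61/2, d(F,PU)=47/2, d(PU,Q)=45/2, d(PU,R)=24
iteration 2: select Q,R (d=8); attach at lengths (4, 4); label the merged cluster QR
  updated: d(A,QR)=63/2, d(F,QR)=23, d(PU,QR)=93/4
iteration 3: select A,F (d=20); attach at lengths (10, 10); label the merged cluster AF
  updated: d(AF,PU)=27, d(AF,QR)=109/4
iteration 4: select PU,QR (d=93/4); attach at lengths (85/8, 61/8); label the merged cluster PQRU
  updated: d(AF,PQRU)=217/8
iteration 5: select AF,PQRU (d=217/8); attach at lengths (57/16, 31/16); label the merged cluster AFPQRU
final tree: ((A:10,F:10):57/16,((P:1,U:1):85/8,(Q:4,R:4):61/8):31/16)
total length: 215/4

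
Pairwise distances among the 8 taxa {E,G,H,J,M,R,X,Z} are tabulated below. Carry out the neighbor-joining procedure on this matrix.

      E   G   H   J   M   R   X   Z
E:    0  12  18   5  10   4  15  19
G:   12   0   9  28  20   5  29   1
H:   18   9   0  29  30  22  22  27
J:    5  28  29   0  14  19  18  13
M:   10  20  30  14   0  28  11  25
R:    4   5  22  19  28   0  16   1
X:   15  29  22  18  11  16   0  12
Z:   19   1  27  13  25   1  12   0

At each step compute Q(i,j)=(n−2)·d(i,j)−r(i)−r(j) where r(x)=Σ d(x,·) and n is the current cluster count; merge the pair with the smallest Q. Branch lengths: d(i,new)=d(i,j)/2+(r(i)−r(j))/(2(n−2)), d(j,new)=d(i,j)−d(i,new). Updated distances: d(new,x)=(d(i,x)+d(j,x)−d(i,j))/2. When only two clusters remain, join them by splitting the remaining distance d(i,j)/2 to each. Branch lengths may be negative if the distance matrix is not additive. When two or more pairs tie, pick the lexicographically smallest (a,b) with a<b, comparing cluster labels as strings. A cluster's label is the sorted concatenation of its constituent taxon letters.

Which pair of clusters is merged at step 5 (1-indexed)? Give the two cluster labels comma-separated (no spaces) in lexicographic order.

E,J

iteration 1: select G,H (d=9, Q=-207); attach at lengths (1/12, 107/12); label the merged cluster GH
  updated: d(E,GH)=21/2, d(GH,J)=24, d(GH,M)=41/2, d(GH,R)=9, d(GH,X)=21, d(GH,Z)=19/2
iteration 2: select R,Z (d=1, Q=-303/2); attach at lengths (1/4, 3/4); label the merged cluster RZ
  updated: d(E,RZ)=11, d(GH,RZ)=35/4, d(J,RZ)=31/2, d(M,RZ)=26, d(RZ,X)=27/2
iteration 3: select GH,RZ (d=35/4, Q=-249/2); attach at lengths (45/8, 25/8); label the merged cluster GHRZ
  updated: d(E,GHRZ)=51/8, d(GHRZ,J)=123/8, d(GHRZ,M)=151/8, d(GHRZ,X)=103/8
iteration 4: select M,X (d=11, Q=-311/4); attach at lengths (5, 6); label the merged cluster MX
  updated: d(E,MX)=7, d(GHRZ,MX)=83/8, d(J,MX)=21/2
iteration 5: select E,J (d=5, Q=-157/4); attach at lengths (-5/8, 45/8); label the merged cluster EJ
  updated: d(EJ,GHRZ)=67/8, d(EJ,MX)=25/4
iteration 6: select EJ,GHRZ (d=67/8, Q=-25); attach at lengths (17/8, 25/4); label the merged cluster EGHJRZ
  updated: d(EGHJRZ,MX)=33/8
iteration 7: select EGHJRZ,MX (d=33/8); attach at lengths (33/16, 33/16); label the merged cluster EGHJMRXZ
final tree: (((E:-5/8,J:45/8):17/8,((G:1/12,H:107/12):45/8,(R:1/4,Z:3/4):25/8):25/4):33/16,(M:5,X:6):33/16)
total length: 189/4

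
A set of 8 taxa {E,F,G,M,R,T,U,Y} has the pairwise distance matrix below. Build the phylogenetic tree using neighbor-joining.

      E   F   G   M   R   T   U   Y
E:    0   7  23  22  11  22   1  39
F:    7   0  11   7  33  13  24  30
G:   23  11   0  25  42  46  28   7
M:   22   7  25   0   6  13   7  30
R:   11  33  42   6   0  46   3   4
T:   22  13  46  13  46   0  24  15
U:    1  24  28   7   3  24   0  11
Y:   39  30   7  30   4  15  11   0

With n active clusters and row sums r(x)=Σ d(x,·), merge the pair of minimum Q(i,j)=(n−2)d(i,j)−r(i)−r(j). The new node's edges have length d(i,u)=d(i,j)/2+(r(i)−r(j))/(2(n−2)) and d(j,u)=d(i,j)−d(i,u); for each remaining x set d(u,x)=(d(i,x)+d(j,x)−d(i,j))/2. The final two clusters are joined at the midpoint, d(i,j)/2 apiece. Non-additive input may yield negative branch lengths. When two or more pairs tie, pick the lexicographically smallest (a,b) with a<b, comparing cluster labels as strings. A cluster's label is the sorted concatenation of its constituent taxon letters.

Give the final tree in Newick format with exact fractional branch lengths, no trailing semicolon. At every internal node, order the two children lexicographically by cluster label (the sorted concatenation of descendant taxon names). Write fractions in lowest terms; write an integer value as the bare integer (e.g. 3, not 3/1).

step 1: merge (G,Y) at d=7, Q=-276; branch lengths G→22/3, Y→-1/3; new cluster GY
  updated: d(E,GY)=55/2, d(F,GY)=17, d(GY,M)=24, d(GY,R)=39/2, d(GY,T)=27, d(GY,U)=16
step 2: merge (F,T) at d=13, Q=-181; branch lengths F→21/10, T→109/10; new cluster FT
  updated: d(E,FT)=8, d(FT,GY)=31/2, d(FT,M)=7/2, d(FT,R)=33, d(FT,U)=35/2
step 3: merge (FT,M) at d=7/2, Q=-126; branch lengths FT→29/8, M→-1/8; new cluster FMT
  updated: d(E,FMT)=53/4, d(FMT,GY)=18, d(FMT,R)=71/4, d(FMT,U)=21/2
step 4: merge (FMT,GY) at d=18, Q=-173/2; branch lengths FMT→65/12, GY→151/12; new cluster FGMTY
  updated: d(E,FGMTY)=91/8, d(FGMTY,R)=77/8, d(FGMTY,U)=17/4
step 5: merge (E,U) at d=1, Q=-237/8; branch lengths E→137/32, U→-105/32; new cluster EU
  updated: d(EU,FGMTY)=117/16, d(EU,R)=13/2
step 6: merge (EU,FGMTY) at d=117/16, Q=-375/16; branch lengths EU→67/32, FGMTY→167/32; new cluster EFGMTUY
  updated: d(EFGMTUY,R)=141/32
step 7: merge (EFGMTUY,R) at d=141/32; branch lengths EFGMTUY→141/64, R→141/64; new cluster EFGMRTUY
final tree: (((E:137/32,U:-105/32):67/32,(((F:21/10,T:109/10):29/8,M:-1/8):65/12,(G:22/3,Y:-1/3):151/12):167/32):141/64,R:141/64)
total length: 1735/32

(((E:137/32,U:-105/32):67/32,(((F:21/10,T:109/10):29/8,M:-1/8):65/12,(G:22/3,Y:-1/3):151/12):167/32):141/64,R:141/64)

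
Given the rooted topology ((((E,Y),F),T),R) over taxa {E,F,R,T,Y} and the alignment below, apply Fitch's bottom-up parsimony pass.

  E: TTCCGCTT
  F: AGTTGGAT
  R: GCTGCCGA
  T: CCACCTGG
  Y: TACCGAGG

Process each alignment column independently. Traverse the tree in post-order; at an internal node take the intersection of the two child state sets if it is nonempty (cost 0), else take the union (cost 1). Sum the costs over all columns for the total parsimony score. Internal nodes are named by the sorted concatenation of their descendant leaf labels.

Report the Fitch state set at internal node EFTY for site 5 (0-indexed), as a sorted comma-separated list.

site 0, node EY: E={T} ∩ Y={T} → {T} (+0)
site 0, node EFY: EY={T} ∪ F={A} → {A,T} (+1)
site 0, node EFTY: EFY={A,T} ∪ T={C} → {A,C,T} (+1)
site 0, node EFRTY: EFTY={A,C,T} ∪ R={G} → {A,C,G,T} (+1)
site 1, node EY: E={T} ∪ Y={A} → {A,T} (+1)
site 1, node EFY: EY={A,T} ∪ F={G} → {A,G,T} (+1)
site 1, node EFTY: EFY={A,G,T} ∪ T={C} → {A,C,G,T} (+1)
site 1, node EFRTY: EFTY={A,C,G,T} ∩ R={C} → {C} (+0)
site 2, node EY: E={C} ∩ Y={C} → {C} (+0)
site 2, node EFY: EY={C} ∪ F={T} → {C,T} (+1)
site 2, node EFTY: EFY={C,T} ∪ T={A} → {A,C,T} (+1)
site 2, node EFRTY: EFTY={A,C,T} ∩ R={T} → {T} (+0)
site 3, node EY: E={C} ∩ Y={C} → {C} (+0)
site 3, node EFY: EY={C} ∪ F={T} → {C,T} (+1)
site 3, node EFTY: EFY={C,T} ∩ T={C} → {C} (+0)
site 3, node EFRTY: EFTY={C} ∪ R={G} → {C,G} (+1)
site 4, node EY: E={G} ∩ Y={G} → {G} (+0)
site 4, node EFY: EY={G} ∩ F={G} → {G} (+0)
site 4, node EFTY: EFY={G} ∪ T={C} → {C,G} (+1)
site 4, node EFRTY: EFTY={C,G} ∩ R={C} → {C} (+0)
site 5, node EY: E={C} ∪ Y={A} → {A,C} (+1)
site 5, node EFY: EY={A,C} ∪ F={G} → {A,C,G} (+1)
site 5, node EFTY: EFY={A,C,G} ∪ T={T} → {A,C,G,T} (+1)
site 5, node EFRTY: EFTY={A,C,G,T} ∩ R={C} → {C} (+0)
site 6, node EY: E={T} ∪ Y={G} → {G,T} (+1)
site 6, node EFY: EY={G,T} ∪ F={A} → {A,G,T} (+1)
site 6, node EFTY: EFY={A,G,T} ∩ T={G} → {G} (+0)
site 6, node EFRTY: EFTY={G} ∩ R={G} → {G} (+0)
site 7, node EY: E={T} ∪ Y={G} → {G,T} (+1)
site 7, node EFY: EY={G,T} ∩ F={T} → {T} (+0)
site 7, node EFTY: EFY={T} ∪ T={G} → {G,T} (+1)
site 7, node EFRTY: EFTY={G,T} ∪ R={A} → {A,G,T} (+1)
per-site changes: [3, 3, 2, 2, 1, 3, 2, 3]; total = 19

A,C,G,T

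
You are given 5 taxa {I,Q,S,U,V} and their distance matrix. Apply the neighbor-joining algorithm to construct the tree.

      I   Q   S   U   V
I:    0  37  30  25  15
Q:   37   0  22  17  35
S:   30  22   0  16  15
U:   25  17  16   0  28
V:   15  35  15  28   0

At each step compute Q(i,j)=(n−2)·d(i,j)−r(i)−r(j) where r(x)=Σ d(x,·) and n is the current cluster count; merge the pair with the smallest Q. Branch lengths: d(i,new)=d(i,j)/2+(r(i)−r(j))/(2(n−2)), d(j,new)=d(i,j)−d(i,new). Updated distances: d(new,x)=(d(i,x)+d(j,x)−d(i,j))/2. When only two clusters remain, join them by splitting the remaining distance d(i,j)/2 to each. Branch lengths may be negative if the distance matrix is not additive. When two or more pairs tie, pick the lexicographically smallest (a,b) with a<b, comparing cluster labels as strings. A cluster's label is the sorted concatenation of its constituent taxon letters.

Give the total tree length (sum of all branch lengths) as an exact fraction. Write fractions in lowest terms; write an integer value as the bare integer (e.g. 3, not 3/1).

419/8

step 1: merge (I,V) at d=15, Q=-155; branch lengths I→59/6, V→31/6; new cluster IV
  updated: d(IV,Q)=57/2, d(IV,S)=15, d(IV,U)=19
step 2: merge (IV,S) at d=15, Q=-171/2; branch lengths IV→79/8, S→41/8; new cluster ISV
  updated: d(ISV,Q)=71/4, d(ISV,U)=10
step 3: merge (ISV,Q) at d=71/4, Q=-179/4; branch lengths ISV→43/8, Q→99/8; new cluster IQSV
  updated: d(IQSV,U)=37/8
step 4: merge (IQSV,U) at d=37/8; branch lengths IQSV→37/16, U→37/16; new cluster IQSUV
final tree: ((((I:59/6,V:31/6):79/8,S:41/8):43/8,Q:99/8):37/16,U:37/16)
total length: 419/8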